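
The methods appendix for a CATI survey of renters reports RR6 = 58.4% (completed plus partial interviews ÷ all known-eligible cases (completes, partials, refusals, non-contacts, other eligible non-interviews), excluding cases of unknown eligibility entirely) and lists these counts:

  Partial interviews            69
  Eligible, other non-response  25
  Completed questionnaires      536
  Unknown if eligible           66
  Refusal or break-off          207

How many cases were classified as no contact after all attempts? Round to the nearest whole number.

Num: 536 + 69 = 605
RR6 = 605 / D = 0.584
D = 605 / 0.584 = 1036.0
Rest of base = 837
no contact after all attempts = 1036.0 − 837 ≈ 199

199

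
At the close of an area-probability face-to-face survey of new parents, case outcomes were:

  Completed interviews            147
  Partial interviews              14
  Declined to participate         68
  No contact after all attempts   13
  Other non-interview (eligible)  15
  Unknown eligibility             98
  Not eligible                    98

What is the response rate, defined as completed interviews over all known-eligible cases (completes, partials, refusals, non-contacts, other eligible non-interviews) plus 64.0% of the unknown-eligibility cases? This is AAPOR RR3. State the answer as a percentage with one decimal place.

Numerator → 147
Eligible (known) → 147 + 14 + 68 + 13 + 15 = 257
e × U → 0.6400 × 98 = 62.72
Base → 257 + 62.72 = 319.72
RR3 = 147 / 319.72 = 0.4598

46.0%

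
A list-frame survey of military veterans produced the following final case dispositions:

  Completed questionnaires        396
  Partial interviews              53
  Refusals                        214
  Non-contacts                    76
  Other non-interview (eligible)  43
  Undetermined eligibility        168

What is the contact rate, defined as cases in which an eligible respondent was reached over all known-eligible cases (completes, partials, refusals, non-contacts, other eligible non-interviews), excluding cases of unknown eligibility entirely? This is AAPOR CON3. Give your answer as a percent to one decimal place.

Num → 396 + 53 + 214 + 43 = 706
Base → 396 + 53 + 214 + 76 + 43 = 782
CON3 = 706 / 782 = 0.9028

90.3%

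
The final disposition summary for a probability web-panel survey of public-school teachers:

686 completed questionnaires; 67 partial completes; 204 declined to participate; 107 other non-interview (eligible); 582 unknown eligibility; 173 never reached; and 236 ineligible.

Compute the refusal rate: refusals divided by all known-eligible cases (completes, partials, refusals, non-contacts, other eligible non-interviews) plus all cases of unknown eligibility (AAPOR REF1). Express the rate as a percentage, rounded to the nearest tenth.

11.2%

Numerator = 204
Base = 686 + 67 + 204 + 173 + 107 + 582 = 1819
REF1 = 204 / 1819 = 0.1121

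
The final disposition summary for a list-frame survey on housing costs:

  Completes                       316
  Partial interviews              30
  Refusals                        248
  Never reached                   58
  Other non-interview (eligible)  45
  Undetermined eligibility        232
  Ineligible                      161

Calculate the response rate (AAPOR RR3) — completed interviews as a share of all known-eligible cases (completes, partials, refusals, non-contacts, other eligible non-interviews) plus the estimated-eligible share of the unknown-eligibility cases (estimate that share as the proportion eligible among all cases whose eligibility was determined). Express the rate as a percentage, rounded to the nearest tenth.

Num = 316
Determined eligible = 316 + 30 + 248 + 58 + 45 = 697
e = 697 / (697 + 161) = 697 / 858 = 0.8124
e × U = 0.8124 × 232 = 188.48
Denom = 697 + 188.48 = 885.48
RR3 = 316 / 885.48 = 0.3569

35.7%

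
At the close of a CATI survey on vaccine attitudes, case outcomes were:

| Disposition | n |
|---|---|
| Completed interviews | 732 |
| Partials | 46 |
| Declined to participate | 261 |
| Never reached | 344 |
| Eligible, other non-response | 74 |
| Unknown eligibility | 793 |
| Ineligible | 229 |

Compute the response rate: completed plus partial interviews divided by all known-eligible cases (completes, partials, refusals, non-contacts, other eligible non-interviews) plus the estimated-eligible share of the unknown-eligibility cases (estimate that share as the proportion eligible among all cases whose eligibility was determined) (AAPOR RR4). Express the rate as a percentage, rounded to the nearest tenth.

36.3%

Top = 732 + 46 = 778
Determined eligible = 732 + 46 + 261 + 344 + 74 = 1457
e = 1457 / (1457 + 229) = 1457 / 1686 = 0.8642
e × U = 0.8642 × 793 = 685.31
Denom = 1457 + 685.31 = 2142.31
RR4 = 778 / 2142.31 = 0.3632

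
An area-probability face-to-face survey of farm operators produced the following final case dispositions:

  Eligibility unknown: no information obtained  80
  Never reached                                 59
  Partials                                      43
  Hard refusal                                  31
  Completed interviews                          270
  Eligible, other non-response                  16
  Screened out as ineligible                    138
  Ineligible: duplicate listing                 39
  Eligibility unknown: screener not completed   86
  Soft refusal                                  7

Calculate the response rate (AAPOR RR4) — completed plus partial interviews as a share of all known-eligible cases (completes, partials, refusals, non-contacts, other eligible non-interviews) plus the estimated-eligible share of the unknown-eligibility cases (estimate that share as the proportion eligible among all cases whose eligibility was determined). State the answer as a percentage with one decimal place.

Declined to participate = 31 + 7 = 38
Unknown if eligible = 86 + 80 = 166
Ineligible = 138 + 39 = 177
Top = 270 + 43 = 313
Eligible (known) = 270 + 43 + 38 + 59 + 16 = 426
e = 426 / (426 + 177) = 426 / 603 = 0.7065
e × U = 0.7065 × 166 = 117.28
Denom = 426 + 117.28 = 543.28
RR4 = 313 / 543.28 = 0.5761

57.6%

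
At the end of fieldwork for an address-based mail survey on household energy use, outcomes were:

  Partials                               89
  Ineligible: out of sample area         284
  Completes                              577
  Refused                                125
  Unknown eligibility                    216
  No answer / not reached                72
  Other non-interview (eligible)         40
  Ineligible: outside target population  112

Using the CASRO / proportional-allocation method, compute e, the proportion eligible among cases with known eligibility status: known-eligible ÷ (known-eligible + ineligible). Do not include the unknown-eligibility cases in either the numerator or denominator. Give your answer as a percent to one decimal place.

69.5%

Out of scope = 112 + 284 = 396
Eligible (known) = 577 + 89 + 125 + 72 + 40 = 903
e = 903 / (903 + 396) = 903 / 1299 = 0.6952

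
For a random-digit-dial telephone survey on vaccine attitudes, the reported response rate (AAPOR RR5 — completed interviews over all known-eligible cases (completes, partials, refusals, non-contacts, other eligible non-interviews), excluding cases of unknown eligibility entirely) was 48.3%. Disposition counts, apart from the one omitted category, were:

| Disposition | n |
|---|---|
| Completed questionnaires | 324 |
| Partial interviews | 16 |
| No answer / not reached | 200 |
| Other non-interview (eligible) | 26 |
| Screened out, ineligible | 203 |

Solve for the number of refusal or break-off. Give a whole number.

RR5 = 324 / D = 0.483
D = 324 / 0.483 = 670.8
Remaining denominator categories sum to 566
refusal or break-off = 670.8 − 566 ≈ 105

105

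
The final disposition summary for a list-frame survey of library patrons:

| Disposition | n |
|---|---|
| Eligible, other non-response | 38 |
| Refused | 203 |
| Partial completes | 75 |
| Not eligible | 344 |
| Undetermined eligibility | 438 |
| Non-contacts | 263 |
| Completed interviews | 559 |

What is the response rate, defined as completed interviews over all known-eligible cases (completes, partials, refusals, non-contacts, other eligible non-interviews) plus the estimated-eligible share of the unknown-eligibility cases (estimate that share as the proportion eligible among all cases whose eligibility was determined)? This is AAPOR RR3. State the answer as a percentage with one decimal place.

37.9%

Top → 559
Determined eligible → 559 + 75 + 203 + 263 + 38 = 1138
e = 1138 / (1138 + 344) = 1138 / 1482 = 0.7679
e × U → 0.7679 × 438 = 336.34
Base → 1138 + 336.34 = 1474.34
RR3 = 559 / 1474.34 = 0.3792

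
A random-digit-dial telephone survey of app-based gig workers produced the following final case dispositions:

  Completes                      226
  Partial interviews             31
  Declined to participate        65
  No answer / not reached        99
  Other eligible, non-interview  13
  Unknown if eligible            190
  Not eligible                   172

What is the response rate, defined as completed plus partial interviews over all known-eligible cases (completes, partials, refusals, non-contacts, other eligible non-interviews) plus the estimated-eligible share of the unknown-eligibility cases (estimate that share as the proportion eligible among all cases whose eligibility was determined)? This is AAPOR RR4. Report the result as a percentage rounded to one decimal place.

Num → 226 + 31 = 257
Eligible (known) → 226 + 31 + 65 + 99 + 13 = 434
e = 434 / (434 + 172) = 434 / 606 = 0.7162
Estimated eligible among unknowns → 0.7162 × 190 = 136.08
Base → 434 + 136.08 = 570.08
RR4 = 257 / 570.08 = 0.4508

45.1%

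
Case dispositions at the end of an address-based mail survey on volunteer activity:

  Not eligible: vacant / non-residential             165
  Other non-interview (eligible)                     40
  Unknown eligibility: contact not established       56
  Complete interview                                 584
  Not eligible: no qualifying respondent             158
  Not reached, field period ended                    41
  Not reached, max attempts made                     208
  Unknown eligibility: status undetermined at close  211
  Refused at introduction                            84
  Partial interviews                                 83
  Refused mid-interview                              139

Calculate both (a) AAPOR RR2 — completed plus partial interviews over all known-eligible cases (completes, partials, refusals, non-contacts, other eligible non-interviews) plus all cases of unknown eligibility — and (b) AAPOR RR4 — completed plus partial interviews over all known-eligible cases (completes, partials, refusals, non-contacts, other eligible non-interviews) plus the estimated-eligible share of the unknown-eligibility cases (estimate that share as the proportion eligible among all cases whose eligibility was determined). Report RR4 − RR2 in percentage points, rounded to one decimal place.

1.9

Refusal or break-off = 84 + 139 = 223
Never reached = 41 + 208 = 249
Eligibility not determined = 56 + 211 = 267
Out of scope = 158 + 165 = 323
Top = 584 + 83 = 667
Denom = 584 + 83 + 223 + 249 + 40 + 267 = 1446
RR2 = 667 / 1446 = 0.4613
Eligible (known) = 584 + 83 + 223 + 249 + 40 = 1179
e = 1179 / (1179 + 323) = 1179 / 1502 = 0.7850
e × U = 0.7850 × 267 = 209.59
Denom = 1179 + 209.59 = 1388.59
RR4 = 667 / 1388.59 = 0.4803
Difference = 48.03 − 46.13 = 1.90 percentage points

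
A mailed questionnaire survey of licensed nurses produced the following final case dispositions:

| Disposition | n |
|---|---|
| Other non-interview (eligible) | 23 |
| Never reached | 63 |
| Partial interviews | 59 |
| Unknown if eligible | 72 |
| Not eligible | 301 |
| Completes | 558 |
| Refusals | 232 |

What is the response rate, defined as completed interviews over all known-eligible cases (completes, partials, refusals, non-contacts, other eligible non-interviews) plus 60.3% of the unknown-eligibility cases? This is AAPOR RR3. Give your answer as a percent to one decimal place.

Top: 558
Eligible (known): 558 + 59 + 232 + 63 + 23 = 935
Estimated eligible among unknowns: 0.6030 × 72 = 43.42
Denominator: 935 + 43.42 = 978.42
RR3 = 558 / 978.42 = 0.5703

57.0%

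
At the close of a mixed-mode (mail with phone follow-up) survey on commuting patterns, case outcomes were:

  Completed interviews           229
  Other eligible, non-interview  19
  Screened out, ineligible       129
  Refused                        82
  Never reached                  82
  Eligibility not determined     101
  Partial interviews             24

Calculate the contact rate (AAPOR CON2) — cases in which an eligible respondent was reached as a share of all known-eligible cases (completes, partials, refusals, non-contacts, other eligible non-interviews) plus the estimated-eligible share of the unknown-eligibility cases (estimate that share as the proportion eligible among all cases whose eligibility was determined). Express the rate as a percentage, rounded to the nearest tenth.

Numerator: 229 + 24 + 82 + 19 = 354
Eligible (known): 229 + 24 + 82 + 82 + 19 = 436
e = 436 / (436 + 129) = 436 / 565 = 0.7717
e × U: 0.7717 × 101 = 77.94
Denom: 436 + 77.94 = 513.94
CON2 = 354 / 513.94 = 0.6888

68.9%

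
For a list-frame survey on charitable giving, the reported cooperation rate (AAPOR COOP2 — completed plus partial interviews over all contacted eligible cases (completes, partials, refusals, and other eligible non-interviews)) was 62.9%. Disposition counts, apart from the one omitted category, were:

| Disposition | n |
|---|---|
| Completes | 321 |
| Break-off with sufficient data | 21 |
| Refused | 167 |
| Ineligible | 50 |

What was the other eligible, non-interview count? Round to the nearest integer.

35

Top: 321 + 21 = 342
COOP2 = 342 / D = 0.629
D = 342 / 0.629 = 543.7
Rest of base = 509
other eligible, non-interview = 543.7 − 509 ≈ 35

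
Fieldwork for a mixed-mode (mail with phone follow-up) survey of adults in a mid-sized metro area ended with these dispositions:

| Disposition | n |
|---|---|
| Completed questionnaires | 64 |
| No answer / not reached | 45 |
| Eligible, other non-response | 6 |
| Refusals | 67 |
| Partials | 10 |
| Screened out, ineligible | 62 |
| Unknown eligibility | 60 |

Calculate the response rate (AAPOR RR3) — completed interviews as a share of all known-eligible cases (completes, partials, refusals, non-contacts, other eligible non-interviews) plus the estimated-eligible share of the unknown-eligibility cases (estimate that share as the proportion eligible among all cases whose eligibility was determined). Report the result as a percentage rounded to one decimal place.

Top → 64
Known eligible → 64 + 10 + 67 + 45 + 6 = 192
e = 192 / (192 + 62) = 192 / 254 = 0.7559
Eligible share of unknowns → 0.7559 × 60 = 45.35
Base → 192 + 45.35 = 237.35
RR3 = 64 / 237.35 = 0.2696

27.0%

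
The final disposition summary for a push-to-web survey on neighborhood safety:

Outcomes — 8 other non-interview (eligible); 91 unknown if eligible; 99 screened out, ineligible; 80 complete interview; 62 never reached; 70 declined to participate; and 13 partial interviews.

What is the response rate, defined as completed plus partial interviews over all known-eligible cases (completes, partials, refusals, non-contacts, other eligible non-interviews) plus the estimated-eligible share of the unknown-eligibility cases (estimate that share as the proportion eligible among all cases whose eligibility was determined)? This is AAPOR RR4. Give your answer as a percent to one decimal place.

Num = 80 + 13 = 93
Eligible (known) = 80 + 13 + 70 + 62 + 8 = 233
e = 233 / (233 + 99) = 233 / 332 = 0.7018
Eligible share of unknowns = 0.7018 × 91 = 63.86
Base = 233 + 63.86 = 296.86
RR4 = 93 / 296.86 = 0.3133

31.3%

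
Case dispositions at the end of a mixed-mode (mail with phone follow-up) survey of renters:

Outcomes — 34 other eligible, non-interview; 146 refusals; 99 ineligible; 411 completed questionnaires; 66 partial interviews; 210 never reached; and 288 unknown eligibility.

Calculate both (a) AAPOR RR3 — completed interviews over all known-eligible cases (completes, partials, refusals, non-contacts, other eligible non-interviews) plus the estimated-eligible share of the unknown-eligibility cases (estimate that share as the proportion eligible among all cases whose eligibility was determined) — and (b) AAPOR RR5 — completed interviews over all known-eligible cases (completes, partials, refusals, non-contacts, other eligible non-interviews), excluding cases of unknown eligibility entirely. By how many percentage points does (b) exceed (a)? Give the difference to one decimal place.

10.9

Numerator → 411
Eligible (known) → 411 + 66 + 146 + 210 + 34 = 867
e = 867 / (867 + 99) = 867 / 966 = 0.8975
e × U → 0.8975 × 288 = 258.48
Base → 867 + 258.48 = 1125.48
RR3 = 411 / 1125.48 = 0.3652
Base → 411 + 66 + 146 + 210 + 34 = 867
RR5 = 411 / 867 = 0.4740
Difference = 47.40 − 36.52 = 10.88 percentage points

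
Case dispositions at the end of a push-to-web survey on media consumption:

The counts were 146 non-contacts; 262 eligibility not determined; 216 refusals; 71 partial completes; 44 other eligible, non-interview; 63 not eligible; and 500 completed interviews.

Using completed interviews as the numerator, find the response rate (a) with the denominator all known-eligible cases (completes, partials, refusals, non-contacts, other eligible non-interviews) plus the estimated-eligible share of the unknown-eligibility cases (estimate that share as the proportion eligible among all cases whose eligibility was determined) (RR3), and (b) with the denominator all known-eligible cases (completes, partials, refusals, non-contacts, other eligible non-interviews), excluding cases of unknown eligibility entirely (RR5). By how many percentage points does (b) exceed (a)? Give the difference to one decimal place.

10.3

Num = 500
Known eligible = 500 + 71 + 216 + 146 + 44 = 977
e = 977 / (977 + 63) = 977 / 1040 = 0.9394
Estimated eligible among unknowns = 0.9394 × 262 = 246.12
Denom = 977 + 246.12 = 1223.12
RR3 = 500 / 1223.12 = 0.4088
Denom = 500 + 71 + 216 + 146 + 44 = 977
RR5 = 500 / 977 = 0.5118
Difference = 51.18 − 40.88 = 10.30 percentage points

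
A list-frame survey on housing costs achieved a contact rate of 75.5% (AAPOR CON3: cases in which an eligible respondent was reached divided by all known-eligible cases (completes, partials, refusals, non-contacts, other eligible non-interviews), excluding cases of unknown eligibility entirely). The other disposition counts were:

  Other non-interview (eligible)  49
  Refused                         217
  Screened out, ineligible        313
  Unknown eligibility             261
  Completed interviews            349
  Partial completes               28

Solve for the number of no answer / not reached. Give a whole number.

209

Numerator → 349 + 28 + 217 + 49 = 643
CON3 = 643 / D = 0.755
D = 643 / 0.755 = 851.7
Remaining denominator categories sum to 643
no answer / not reached = 851.7 − 643 ≈ 209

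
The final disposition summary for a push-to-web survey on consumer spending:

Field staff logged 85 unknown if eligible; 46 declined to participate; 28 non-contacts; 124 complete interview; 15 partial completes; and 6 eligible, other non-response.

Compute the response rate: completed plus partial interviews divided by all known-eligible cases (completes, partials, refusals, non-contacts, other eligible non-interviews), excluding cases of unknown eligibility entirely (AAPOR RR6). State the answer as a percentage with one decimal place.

Top → 124 + 15 = 139
Denominator → 124 + 15 + 46 + 28 + 6 = 219
RR6 = 139 / 219 = 0.6347

63.5%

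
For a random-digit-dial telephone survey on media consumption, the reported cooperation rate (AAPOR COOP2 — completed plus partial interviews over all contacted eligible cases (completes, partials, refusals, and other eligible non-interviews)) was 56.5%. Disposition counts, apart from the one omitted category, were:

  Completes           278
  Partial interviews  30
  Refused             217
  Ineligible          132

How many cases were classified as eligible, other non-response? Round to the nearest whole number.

Top → 278 + 30 = 308
COOP2 = 308 / D = 0.565
D = 308 / 0.565 = 545.1
Rest of base = 525
eligible, other non-response = 545.1 − 525 ≈ 20

20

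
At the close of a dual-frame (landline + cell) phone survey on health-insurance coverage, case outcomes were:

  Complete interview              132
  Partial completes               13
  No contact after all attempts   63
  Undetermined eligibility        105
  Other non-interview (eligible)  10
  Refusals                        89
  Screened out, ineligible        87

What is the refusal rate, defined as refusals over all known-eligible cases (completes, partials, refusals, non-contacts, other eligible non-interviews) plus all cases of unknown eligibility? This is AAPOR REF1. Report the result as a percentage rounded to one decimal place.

21.6%

Num = 89
Denominator = 132 + 13 + 89 + 63 + 10 + 105 = 412
REF1 = 89 / 412 = 0.2160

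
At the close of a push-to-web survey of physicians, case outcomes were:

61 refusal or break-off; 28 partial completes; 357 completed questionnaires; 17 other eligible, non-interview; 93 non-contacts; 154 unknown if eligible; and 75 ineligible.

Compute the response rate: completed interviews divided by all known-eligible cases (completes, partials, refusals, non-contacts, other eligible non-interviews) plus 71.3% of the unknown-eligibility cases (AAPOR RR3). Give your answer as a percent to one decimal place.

Numerator: 357
Eligible (known): 357 + 28 + 61 + 93 + 17 = 556
Eligible share of unknowns: 0.7130 × 154 = 109.80
Denom: 556 + 109.80 = 665.80
RR3 = 357 / 665.80 = 0.5362

53.6%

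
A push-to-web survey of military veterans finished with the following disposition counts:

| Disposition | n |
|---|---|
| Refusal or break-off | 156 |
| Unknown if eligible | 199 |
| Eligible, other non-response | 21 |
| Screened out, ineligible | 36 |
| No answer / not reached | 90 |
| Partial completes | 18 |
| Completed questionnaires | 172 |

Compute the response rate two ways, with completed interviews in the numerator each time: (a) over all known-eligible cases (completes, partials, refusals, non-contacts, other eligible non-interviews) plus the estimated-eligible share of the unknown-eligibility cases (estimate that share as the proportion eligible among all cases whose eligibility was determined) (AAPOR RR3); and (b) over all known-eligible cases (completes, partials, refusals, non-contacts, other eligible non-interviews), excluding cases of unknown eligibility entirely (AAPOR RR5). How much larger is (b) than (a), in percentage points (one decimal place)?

Top: 172
Determined eligible: 172 + 18 + 156 + 90 + 21 = 457
e = 457 / (457 + 36) = 457 / 493 = 0.9270
Eligible share of unknowns: 0.9270 × 199 = 184.47
Base: 457 + 184.47 = 641.47
RR3 = 172 / 641.47 = 0.2681
Base: 172 + 18 + 156 + 90 + 21 = 457
RR5 = 172 / 457 = 0.3764
Difference = 37.64 − 26.81 = 10.83 percentage points

10.8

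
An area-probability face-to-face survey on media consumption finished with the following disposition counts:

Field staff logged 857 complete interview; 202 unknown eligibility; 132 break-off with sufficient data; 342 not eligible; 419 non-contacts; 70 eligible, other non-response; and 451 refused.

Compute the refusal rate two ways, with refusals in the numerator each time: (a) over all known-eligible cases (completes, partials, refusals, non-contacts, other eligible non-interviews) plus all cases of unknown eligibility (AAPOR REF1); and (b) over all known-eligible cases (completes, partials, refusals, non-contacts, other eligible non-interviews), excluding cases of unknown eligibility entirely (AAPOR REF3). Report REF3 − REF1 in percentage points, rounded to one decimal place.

2.2

Top → 451
Base → 857 + 132 + 451 + 419 + 70 + 202 = 2131
REF1 = 451 / 2131 = 0.2116
Base → 857 + 132 + 451 + 419 + 70 = 1929
REF3 = 451 / 1929 = 0.2338
Difference = 23.38 − 21.16 = 2.22 percentage points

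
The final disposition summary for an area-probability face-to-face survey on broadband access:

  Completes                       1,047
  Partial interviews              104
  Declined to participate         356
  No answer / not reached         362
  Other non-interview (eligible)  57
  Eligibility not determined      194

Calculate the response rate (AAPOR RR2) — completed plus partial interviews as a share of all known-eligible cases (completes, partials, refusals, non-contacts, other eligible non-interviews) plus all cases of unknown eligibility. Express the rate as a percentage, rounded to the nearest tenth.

54.3%

Numerator: 1047 + 104 = 1151
Denominator: 1047 + 104 + 356 + 362 + 57 + 194 = 2120
RR2 = 1151 / 2120 = 0.5429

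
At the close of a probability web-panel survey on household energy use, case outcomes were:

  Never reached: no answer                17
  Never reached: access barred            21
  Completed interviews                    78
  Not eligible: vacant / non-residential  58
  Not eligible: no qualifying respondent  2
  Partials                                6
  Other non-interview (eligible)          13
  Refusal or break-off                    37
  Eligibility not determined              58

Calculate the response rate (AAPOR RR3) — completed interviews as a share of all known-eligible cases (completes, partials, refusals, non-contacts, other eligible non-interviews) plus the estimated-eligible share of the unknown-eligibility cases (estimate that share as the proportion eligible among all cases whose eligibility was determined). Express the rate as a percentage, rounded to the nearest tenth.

Non-contacts = 17 + 21 = 38
Ineligible = 2 + 58 = 60
Top → 78
Eligible (known) → 78 + 6 + 37 + 38 + 13 = 172
e = 172 / (172 + 60) = 172 / 232 = 0.7414
e × U → 0.7414 × 58 = 43.00
Denom → 172 + 43.00 = 215.00
RR3 = 78 / 215.00 = 0.3628

36.3%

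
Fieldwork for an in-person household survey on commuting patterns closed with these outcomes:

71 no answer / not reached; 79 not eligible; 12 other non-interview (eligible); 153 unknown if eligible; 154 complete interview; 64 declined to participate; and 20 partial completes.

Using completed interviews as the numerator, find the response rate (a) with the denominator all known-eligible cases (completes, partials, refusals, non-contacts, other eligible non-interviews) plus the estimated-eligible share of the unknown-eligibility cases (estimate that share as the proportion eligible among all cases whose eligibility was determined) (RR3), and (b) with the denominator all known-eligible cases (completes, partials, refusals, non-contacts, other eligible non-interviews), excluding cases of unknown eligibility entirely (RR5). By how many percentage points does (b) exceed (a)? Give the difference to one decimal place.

13.3

Numerator: 154
Determined eligible: 154 + 20 + 64 + 71 + 12 = 321
e = 321 / (321 + 79) = 321 / 400 = 0.8025
Estimated eligible among unknowns: 0.8025 × 153 = 122.78
Denominator: 321 + 122.78 = 443.78
RR3 = 154 / 443.78 = 0.3470
Denominator: 154 + 20 + 64 + 71 + 12 = 321
RR5 = 154 / 321 = 0.4798
Difference = 47.98 − 34.70 = 13.28 percentage points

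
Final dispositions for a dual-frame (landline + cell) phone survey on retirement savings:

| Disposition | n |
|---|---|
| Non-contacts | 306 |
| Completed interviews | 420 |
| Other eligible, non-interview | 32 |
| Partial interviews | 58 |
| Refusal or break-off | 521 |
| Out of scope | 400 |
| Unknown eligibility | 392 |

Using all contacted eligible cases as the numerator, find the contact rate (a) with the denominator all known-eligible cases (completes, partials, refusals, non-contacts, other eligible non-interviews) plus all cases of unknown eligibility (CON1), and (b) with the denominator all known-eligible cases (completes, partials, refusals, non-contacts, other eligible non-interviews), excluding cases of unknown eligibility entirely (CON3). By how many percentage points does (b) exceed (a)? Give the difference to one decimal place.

17.5

Num = 420 + 58 + 521 + 32 = 1031
Base = 420 + 58 + 521 + 306 + 32 + 392 = 1729
CON1 = 1031 / 1729 = 0.5963
Base = 420 + 58 + 521 + 306 + 32 = 1337
CON3 = 1031 / 1337 = 0.7711
Difference = 77.11 − 59.63 = 17.48 percentage points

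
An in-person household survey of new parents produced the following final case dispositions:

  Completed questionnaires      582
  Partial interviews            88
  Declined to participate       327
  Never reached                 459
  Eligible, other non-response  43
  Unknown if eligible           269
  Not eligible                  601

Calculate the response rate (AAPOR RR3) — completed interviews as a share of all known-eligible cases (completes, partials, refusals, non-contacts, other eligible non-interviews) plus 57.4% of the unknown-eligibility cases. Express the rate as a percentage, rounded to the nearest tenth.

35.2%

Top → 582
Determined eligible → 582 + 88 + 327 + 459 + 43 = 1499
Eligible share of unknowns → 0.5740 × 269 = 154.41
Denom → 1499 + 154.41 = 1653.41
RR3 = 582 / 1653.41 = 0.3520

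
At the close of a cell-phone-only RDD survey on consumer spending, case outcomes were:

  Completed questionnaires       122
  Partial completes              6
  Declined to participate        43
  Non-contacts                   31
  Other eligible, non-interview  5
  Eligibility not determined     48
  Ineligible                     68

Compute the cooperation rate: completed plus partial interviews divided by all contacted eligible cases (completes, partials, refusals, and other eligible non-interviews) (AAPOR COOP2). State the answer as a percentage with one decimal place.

Top = 122 + 6 = 128
Denom = 122 + 6 + 43 + 5 = 176
COOP2 = 128 / 176 = 0.7273

72.7%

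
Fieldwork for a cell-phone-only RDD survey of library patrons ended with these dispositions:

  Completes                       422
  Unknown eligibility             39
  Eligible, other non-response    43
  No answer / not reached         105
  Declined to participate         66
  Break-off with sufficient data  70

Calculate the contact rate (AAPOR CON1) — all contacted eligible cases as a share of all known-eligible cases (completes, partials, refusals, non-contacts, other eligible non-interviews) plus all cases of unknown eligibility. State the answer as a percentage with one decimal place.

Num: 422 + 70 + 66 + 43 = 601
Base: 422 + 70 + 66 + 105 + 43 + 39 = 745
CON1 = 601 / 745 = 0.8067

80.7%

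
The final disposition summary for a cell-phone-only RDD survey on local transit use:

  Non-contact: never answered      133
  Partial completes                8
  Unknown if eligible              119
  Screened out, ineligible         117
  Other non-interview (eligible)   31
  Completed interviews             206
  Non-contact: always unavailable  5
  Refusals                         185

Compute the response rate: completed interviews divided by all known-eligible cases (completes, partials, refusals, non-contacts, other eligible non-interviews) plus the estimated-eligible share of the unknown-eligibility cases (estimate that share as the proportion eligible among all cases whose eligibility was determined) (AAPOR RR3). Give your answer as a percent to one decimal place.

30.9%

Non-contacts = 133 + 5 = 138
Top: 206
Known eligible: 206 + 8 + 185 + 138 + 31 = 568
e = 568 / (568 + 117) = 568 / 685 = 0.8292
Estimated eligible among unknowns: 0.8292 × 119 = 98.67
Base: 568 + 98.67 = 666.67
RR3 = 206 / 666.67 = 0.3090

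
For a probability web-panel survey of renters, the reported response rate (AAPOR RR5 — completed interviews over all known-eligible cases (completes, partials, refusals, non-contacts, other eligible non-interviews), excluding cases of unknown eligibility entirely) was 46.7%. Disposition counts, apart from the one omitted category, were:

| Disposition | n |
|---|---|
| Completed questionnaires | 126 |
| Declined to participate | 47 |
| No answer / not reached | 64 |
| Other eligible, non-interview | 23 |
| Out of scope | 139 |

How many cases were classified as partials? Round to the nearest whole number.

10

RR5 = 126 / D = 0.467
D = 126 / 0.467 = 269.8
Remaining denominator categories sum to 260
partials = 269.8 − 260 ≈ 10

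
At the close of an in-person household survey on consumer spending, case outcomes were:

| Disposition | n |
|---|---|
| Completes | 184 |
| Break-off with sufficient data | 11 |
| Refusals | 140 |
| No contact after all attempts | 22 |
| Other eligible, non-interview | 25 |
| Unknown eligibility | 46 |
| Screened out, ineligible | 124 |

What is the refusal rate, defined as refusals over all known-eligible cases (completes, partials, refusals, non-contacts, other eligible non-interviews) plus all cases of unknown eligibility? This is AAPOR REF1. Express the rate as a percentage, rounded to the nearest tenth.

32.7%

Numerator: 140
Denominator: 184 + 11 + 140 + 22 + 25 + 46 = 428
REF1 = 140 / 428 = 0.3271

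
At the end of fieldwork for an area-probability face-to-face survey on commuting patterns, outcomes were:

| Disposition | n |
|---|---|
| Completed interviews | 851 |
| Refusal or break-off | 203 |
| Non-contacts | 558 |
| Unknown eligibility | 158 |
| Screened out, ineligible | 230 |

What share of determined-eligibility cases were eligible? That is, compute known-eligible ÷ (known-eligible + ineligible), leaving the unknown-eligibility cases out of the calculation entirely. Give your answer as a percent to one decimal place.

87.5%

Determined eligible → 851 + 203 + 558 = 1612
e = 1612 / (1612 + 230) = 1612 / 1842 = 0.8751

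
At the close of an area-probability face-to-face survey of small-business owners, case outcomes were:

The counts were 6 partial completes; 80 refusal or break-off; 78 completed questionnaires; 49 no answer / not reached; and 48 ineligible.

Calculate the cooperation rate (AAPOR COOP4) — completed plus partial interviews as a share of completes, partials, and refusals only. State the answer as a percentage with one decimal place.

51.2%

Numerator: 78 + 6 = 84
Base: 78 + 6 + 80 = 164
COOP4 = 84 / 164 = 0.5122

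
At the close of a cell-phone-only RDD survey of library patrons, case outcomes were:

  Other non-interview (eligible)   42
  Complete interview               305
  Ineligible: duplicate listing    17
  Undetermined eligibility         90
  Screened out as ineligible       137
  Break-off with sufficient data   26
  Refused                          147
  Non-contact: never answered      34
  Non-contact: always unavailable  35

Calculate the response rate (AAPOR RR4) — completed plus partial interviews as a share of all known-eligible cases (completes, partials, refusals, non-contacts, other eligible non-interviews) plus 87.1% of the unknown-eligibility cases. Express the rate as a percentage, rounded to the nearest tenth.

No answer / not reached = 34 + 35 = 69
Screened out, ineligible = 137 + 17 = 154
Top = 305 + 26 = 331
Determined eligible = 305 + 26 + 147 + 69 + 42 = 589
Estimated eligible among unknowns = 0.8710 × 90 = 78.39
Denominator = 589 + 78.39 = 667.39
RR4 = 331 / 667.39 = 0.4960

49.6%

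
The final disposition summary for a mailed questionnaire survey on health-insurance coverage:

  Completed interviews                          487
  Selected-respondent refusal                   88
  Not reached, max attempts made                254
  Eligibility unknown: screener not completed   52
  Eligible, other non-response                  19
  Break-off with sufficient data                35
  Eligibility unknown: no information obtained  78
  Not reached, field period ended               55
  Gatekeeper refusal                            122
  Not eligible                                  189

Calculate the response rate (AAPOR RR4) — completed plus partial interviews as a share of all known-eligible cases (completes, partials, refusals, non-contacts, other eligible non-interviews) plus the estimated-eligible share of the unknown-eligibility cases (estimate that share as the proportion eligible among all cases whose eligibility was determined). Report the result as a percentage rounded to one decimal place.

Declined to participate = 122 + 88 = 210
Never reached = 55 + 254 = 309
Undetermined eligibility = 52 + 78 = 130
Num → 487 + 35 = 522
Eligible (known) → 487 + 35 + 210 + 309 + 19 = 1060
e = 1060 / (1060 + 189) = 1060 / 1249 = 0.8487
Eligible share of unknowns → 0.8487 × 130 = 110.33
Base → 1060 + 110.33 = 1170.33
RR4 = 522 / 1170.33 = 0.4460

44.6%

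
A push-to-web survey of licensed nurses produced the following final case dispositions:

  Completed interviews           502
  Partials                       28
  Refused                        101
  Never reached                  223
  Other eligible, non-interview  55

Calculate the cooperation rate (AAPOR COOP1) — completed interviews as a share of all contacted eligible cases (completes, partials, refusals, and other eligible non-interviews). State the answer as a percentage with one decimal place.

Numerator → 502
Denom → 502 + 28 + 101 + 55 = 686
COOP1 = 502 / 686 = 0.7318

73.2%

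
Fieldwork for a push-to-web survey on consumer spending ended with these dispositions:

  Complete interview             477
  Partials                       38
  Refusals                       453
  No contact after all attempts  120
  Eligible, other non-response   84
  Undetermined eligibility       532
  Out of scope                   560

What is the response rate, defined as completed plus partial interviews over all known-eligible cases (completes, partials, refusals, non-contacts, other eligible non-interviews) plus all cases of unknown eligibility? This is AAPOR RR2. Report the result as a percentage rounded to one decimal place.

Numerator → 477 + 38 = 515
Denominator → 477 + 38 + 453 + 120 + 84 + 532 = 1704
RR2 = 515 / 1704 = 0.3022

30.2%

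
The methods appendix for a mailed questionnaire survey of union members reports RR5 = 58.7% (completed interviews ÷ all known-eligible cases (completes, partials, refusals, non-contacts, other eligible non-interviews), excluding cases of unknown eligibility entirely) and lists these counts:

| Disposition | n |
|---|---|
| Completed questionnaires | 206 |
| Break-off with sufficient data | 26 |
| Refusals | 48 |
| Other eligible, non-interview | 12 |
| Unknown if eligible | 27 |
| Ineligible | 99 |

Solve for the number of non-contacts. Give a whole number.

RR5 = 206 / D = 0.587
D = 206 / 0.587 = 350.9
Remaining denominator categories sum to 292
non-contacts = 350.9 − 292 ≈ 59

59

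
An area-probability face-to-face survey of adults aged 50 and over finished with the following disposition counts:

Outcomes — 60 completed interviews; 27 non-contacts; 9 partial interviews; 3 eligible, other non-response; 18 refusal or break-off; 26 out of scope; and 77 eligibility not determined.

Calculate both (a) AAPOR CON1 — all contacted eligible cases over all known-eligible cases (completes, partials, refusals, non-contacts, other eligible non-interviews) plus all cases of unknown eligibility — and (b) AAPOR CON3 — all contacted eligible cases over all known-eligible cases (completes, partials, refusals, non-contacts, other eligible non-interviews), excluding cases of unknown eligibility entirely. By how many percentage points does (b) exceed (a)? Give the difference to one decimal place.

30.5

Numerator = 60 + 9 + 18 + 3 = 90
Denom = 60 + 9 + 18 + 27 + 3 + 77 = 194
CON1 = 90 / 194 = 0.4639
Denom = 60 + 9 + 18 + 27 + 3 = 117
CON3 = 90 / 117 = 0.7692
Difference = 76.92 − 46.39 = 30.53 percentage points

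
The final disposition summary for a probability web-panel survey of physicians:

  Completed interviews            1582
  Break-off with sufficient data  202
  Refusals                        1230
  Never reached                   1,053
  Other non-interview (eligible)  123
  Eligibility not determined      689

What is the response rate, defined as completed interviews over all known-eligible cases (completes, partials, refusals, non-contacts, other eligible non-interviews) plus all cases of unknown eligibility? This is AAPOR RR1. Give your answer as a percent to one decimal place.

Num: 1582
Denominator: 1582 + 202 + 1230 + 1053 + 123 + 689 = 4879
RR1 = 1582 / 4879 = 0.3242

32.4%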